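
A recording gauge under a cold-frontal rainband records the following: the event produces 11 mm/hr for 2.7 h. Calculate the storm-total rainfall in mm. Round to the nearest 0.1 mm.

Total = Σ Rᵢ Δtᵢ = 11 × 2.7
      = 29.7 = 29.7 mm.

total ≈ 29.7 mm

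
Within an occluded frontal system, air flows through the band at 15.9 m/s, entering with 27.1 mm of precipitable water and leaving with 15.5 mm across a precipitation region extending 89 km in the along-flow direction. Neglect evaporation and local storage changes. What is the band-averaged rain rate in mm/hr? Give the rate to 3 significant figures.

Column moisture flux per unit crosswind length is F = V × PW.
Inflow: F_in = 15.9 × 27.1 = 430.89 mm·m/s
Outflow: F_out = 15.9 × 15.5 = 246.45 mm·m/s
Steady-state rate R = (F_in − F_out)/L = (430.89 − 246.45) / 89000 m = 2.072e-03 mm/s.
R = 2.072e-03 × 3600 = 7.46 mm/hr.

R ≈ 7.46 mm/hr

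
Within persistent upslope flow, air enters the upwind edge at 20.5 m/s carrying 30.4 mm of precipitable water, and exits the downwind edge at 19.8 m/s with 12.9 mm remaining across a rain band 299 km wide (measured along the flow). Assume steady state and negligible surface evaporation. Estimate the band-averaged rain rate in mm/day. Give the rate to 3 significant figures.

R ≈ 106 mm/day

Column moisture flux per unit crosswind length is F = V × PW.
Inflow: F_in = 20.5 × 30.4 = 623.2 mm·m/s
Outflow: F_out = 19.8 × 12.9 = 255.42 mm·m/s
Steady-state rate R = (F_in − F_out)/L = (623.2 − 255.42) / 299000 m = 1.230e-03 mm/s.
R = 1.230e-03 × 3600 × 24 = 106 mm/day.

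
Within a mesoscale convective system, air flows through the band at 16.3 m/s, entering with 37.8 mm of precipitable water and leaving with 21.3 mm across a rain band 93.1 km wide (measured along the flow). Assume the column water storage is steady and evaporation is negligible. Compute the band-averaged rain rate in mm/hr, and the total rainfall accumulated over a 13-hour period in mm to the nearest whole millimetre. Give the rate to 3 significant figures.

R ≈ 10.4 mm/hr; total ≈ 135 mm

Column moisture flux per unit crosswind length is F = V × PW.
Inflow: F_in = 16.3 × 37.8 = 616.14 mm·m/s
Outflow: F_out = 16.3 × 21.3 = 347.19 mm·m/s
Steady-state rate R = (F_in − F_out)/L = (616.14 − 347.19) / 93100 m = 2.889e-03 mm/s.
R = 2.889e-03 × 3600 = 10.4 mm/hr.
Over 13 h: total = 10.4 × 13 = 135.2 ≈ 135 mm.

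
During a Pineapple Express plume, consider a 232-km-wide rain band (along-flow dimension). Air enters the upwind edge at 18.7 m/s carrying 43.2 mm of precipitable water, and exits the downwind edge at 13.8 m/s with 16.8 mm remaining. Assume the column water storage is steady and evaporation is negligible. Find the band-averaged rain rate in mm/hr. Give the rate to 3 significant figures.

Column moisture flux per unit crosswind length is F = V × PW.
Inflow: F_in = 18.7 × 43.2 = 807.84 mm·m/s
Outflow: F_out = 13.8 × 16.8 = 231.84 mm·m/s
Steady-state rate R = (F_in − F_out)/L = (807.84 − 231.84) / 232000 m = 2.483e-03 mm/s.
R = 2.483e-03 × 3600 = 8.94 mm/hr.

R ≈ 8.94 mm/hr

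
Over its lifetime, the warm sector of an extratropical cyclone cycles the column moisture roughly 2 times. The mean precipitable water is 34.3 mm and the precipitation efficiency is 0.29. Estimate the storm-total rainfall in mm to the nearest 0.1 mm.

Each cycle deposits ε × PW = 0.29 × 34.3 = 9.947 mm.
Over 2 cycles: 2 × 9.947 = 19.9 mm.

rainfall ≈ 19.9 mm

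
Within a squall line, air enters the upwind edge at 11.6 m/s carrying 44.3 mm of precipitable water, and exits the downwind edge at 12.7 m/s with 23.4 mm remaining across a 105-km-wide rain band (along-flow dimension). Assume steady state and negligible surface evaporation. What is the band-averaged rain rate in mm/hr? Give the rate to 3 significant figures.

Column moisture flux per unit crosswind length is F = V × PW.
Inflow: F_in = 11.6 × 44.3 = 513.88 mm·m/s
Outflow: F_out = 12.7 × 23.4 = 297.18 mm·m/s
Steady-state rate R = (F_in − F_out)/L = (513.88 − 297.18) / 105000 m = 2.064e-03 mm/s.
R = 2.064e-03 × 3600 = 7.43 mm/hr.

R ≈ 7.43 mm/hr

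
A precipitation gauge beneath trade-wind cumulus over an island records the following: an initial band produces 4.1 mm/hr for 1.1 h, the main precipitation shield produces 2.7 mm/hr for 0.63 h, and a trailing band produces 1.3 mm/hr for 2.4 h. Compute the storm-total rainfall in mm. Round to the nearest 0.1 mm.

Total = Σ Rᵢ Δtᵢ = 4.1 × 1.1 + 2.7 × 0.63 + 1.3 × 2.4
      = 4.51 + 1.701 + 3.12 = 9.3 mm.

total ≈ 9.3 mm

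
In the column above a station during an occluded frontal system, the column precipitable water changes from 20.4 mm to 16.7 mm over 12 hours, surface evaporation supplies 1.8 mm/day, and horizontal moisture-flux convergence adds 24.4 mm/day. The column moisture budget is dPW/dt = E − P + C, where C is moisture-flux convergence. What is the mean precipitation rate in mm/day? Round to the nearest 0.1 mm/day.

dPW/dt = (16.7 − 20.4) mm / (12/24 day) = -7.400 mm/day.
P = E + C − dPW/dt = 1.8 + (24.4) − (-7.400) = 33.6 mm/day.

P ≈ 33.6 mm/day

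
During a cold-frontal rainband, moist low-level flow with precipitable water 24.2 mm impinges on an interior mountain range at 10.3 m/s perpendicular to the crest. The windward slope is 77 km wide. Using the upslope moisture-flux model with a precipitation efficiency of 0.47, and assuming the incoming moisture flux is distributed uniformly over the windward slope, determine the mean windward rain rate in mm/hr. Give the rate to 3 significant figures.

Incoming column moisture flux per unit ridge length: F = V × PW = 10.3 × 24.2 = 249.26 mm·m/s.
Spread over the 77 km slope with efficiency ε = 0.47: R = ε·F/W = 0.47 × 249.26 / 77000 m = 1.521e-03 mm/s.
R = 1.521e-03 × 3600 = 5.48 mm/hr.

R ≈ 5.48 mm/hr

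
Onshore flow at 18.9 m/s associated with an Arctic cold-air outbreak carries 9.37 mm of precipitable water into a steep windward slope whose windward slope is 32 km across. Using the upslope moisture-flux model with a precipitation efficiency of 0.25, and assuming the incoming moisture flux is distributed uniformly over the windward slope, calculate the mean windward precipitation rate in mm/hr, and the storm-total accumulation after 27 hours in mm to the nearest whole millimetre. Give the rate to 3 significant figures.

R ≈ 4.98 mm/hr; total ≈ 134 mm

Incoming column moisture flux per unit ridge length: F = V × PW = 18.9 × 9.37 = 177.093 mm·m/s.
Spread over the 32 km slope with efficiency ε = 0.25: R = ε·F/W = 0.25 × 177.093 / 32000 m = 1.384e-03 mm/s.
R = 1.384e-03 × 3600 = 4.98 mm/hr.
Over 27 h: total = 4.98 × 27 = 134.46 ≈ 134 mm.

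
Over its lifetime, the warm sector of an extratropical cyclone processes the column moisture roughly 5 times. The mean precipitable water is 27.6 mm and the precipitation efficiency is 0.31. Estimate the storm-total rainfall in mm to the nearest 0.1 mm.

rainfall ≈ 42.8 mm

Each cycle deposits ε × PW = 0.31 × 27.6 = 8.556 mm.
Over 5 cycles: 5 × 8.556 = 42.8 mm.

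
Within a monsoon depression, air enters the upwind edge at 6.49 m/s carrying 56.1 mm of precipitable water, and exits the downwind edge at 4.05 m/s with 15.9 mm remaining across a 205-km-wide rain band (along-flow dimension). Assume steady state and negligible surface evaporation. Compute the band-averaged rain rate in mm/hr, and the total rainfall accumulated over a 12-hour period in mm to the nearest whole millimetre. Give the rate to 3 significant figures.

R ≈ 5.26 mm/hr; total ≈ 63 mm

Column moisture flux per unit crosswind length is F = V × PW.
Inflow: F_in = 6.49 × 56.1 = 364.089 mm·m/s
Outflow: F_out = 4.05 × 15.9 = 64.395 mm·m/s
Steady-state rate R = (F_in − F_out)/L = (364.089 − 64.395) / 205000 m = 1.462e-03 mm/s.
R = 1.462e-03 × 3600 = 5.26 mm/hr.
Over 12 h: total = 5.26 × 12 = 63.12 ≈ 63 mm.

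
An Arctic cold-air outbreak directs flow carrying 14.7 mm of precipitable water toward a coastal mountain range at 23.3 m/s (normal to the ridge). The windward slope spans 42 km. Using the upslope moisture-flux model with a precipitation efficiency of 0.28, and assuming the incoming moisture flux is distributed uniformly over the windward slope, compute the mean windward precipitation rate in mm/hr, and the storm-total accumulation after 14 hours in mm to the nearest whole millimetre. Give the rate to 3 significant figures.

Incoming column moisture flux per unit ridge length: F = V × PW = 23.3 × 14.7 = 342.51 mm·m/s.
Spread over the 42 km slope with efficiency ε = 0.28: R = ε·F/W = 0.28 × 342.51 / 42000 m = 2.283e-03 mm/s.
R = 2.283e-03 × 3600 = 8.22 mm/hr.
Over 14 h: total = 8.22 × 14 = 115.08 ≈ 115 mm.

R ≈ 8.22 mm/hr; total ≈ 115 mm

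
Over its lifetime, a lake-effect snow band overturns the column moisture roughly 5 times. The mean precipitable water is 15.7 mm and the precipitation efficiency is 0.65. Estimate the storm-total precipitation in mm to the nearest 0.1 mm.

Each cycle deposits ε × PW = 0.65 × 15.7 = 10.205 mm.
Over 5 cycles: 5 × 10.205 = 51.0 mm.

precipitation ≈ 51.0 mm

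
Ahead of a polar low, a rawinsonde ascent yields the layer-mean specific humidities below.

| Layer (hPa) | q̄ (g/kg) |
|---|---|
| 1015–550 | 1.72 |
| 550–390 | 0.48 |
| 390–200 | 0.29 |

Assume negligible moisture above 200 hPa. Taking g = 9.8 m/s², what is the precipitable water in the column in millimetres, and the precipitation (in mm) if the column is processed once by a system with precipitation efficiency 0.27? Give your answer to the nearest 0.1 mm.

Precipitable water is the column-integrated vapour mass per unit area: PW = (1/g) Σ q̄ Δp, with q in kg/kg and Δp in Pa (1 kg/m² of water = 1 mm).
Layer 1015–550 hPa: Δp = 465 hPa = 46500 Pa, q̄ = 0.00172 kg/kg → 0.00172 × 46500 / 9.8 = 8.16 mm
Layer 550–390 hPa: Δp = 160 hPa = 16000 Pa, q̄ = 0.00048 kg/kg → 0.00048 × 16000 / 9.8 = 0.78 mm
Layer 390–200 hPa: Δp = 190 hPa = 19000 Pa, q̄ = 0.00029 kg/kg → 0.00029 × 19000 / 9.8 = 0.56 mm
PW = 8.16 + 0.78 + 0.56 = 9.50 ≈ 9.5 mm.
Precipitation = ε × PW = 0.27 × 9.5 = 2.6 mm.

PW ≈ 9.5 mm; precipitation ≈ 2.6 mm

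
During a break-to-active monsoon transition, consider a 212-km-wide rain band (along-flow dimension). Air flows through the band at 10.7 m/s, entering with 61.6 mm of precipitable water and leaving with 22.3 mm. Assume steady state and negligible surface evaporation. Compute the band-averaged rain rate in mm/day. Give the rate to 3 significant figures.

R ≈ 171 mm/day

Column moisture flux per unit crosswind length is F = V × PW.
Inflow: F_in = 10.7 × 61.6 = 659.12 mm·m/s
Outflow: F_out = 10.7 × 22.3 = 238.61 mm·m/s
Steady-state rate R = (F_in − F_out)/L = (659.12 − 238.61) / 212000 m = 1.984e-03 mm/s.
R = 1.984e-03 × 3600 × 24 = 171 mm/day.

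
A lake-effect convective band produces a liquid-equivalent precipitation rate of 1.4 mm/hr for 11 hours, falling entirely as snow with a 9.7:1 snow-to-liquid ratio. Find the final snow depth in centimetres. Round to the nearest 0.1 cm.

Liquid-equivalent depth = 1.4 × 11 = 15.4 mm.
Snow depth = 15.4 mm × 9.7 = 149.38 mm = 14.9 cm.

snow depth ≈ 14.9 cm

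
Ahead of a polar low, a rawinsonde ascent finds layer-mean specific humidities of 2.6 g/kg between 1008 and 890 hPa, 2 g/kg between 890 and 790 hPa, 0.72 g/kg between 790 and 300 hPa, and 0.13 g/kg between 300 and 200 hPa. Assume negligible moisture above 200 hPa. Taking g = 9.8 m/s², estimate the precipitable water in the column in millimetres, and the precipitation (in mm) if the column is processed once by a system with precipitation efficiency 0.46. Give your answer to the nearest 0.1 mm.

Precipitable water is the column-integrated vapour mass per unit area: PW = (1/g) Σ q̄ Δp, with q in kg/kg and Δp in Pa (1 kg/m² of water = 1 mm).
Layer 1008–890 hPa: Δp = 118 hPa = 11800 Pa, q̄ = 0.0026 kg/kg → 0.0026 × 11800 / 9.8 = 3.13 mm
Layer 890–790 hPa: Δp = 100 hPa = 10000 Pa, q̄ = 0.002 kg/kg → 0.002 × 10000 / 9.8 = 2.04 mm
Layer 790–300 hPa: Δp = 490 hPa = 49000 Pa, q̄ = 0.00072 kg/kg → 0.00072 × 49000 / 9.8 = 3.60 mm
Layer 300–200 hPa: Δp = 100 hPa = 10000 Pa, q̄ = 0.00013 kg/kg → 0.00013 × 10000 / 9.8 = 0.13 mm
PW = 3.13 + 2.04 + 3.60 + 0.13 = 8.90 ≈ 8.9 mm.
Precipitation = ε × PW = 0.46 × 8.9 = 4.1 mm.

PW ≈ 8.9 mm; precipitation ≈ 4.1 mm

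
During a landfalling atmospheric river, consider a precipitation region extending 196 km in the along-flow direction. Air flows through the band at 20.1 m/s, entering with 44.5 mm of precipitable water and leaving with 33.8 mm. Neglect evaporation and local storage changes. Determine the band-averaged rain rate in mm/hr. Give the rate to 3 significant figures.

R ≈ 3.95 mm/hr

Column moisture flux per unit crosswind length is F = V × PW.
Inflow: F_in = 20.1 × 44.5 = 894.45 mm·m/s
Outflow: F_out = 20.1 × 33.8 = 679.38 mm·m/s
Steady-state rate R = (F_in − F_out)/L = (894.45 − 679.38) / 196000 m = 1.097e-03 mm/s.
R = 1.097e-03 × 3600 = 3.95 mm/hr.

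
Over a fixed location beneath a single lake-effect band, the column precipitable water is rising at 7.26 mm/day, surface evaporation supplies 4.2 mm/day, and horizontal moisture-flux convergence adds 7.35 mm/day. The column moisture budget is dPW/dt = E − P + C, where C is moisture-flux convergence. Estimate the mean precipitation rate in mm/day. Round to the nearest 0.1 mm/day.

P ≈ 4.3 mm/day

dPW/dt = +7.26 mm/day.
P = E + C − dPW/dt = 4.2 + (7.35) − (+7.26) = 4.3 mm/day.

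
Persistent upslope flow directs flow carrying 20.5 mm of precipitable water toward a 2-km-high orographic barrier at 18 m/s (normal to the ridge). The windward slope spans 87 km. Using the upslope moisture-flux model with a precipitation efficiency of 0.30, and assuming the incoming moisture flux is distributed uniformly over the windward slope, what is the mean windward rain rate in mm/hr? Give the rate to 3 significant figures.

R ≈ 4.58 mm/hr

Incoming column moisture flux per unit ridge length: F = V × PW = 18 × 20.5 = 369 mm·m/s.
Spread over the 87 km slope with efficiency ε = 0.30: R = ε·F/W = 0.30 × 369 / 87000 m = 1.272e-03 mm/s.
R = 1.272e-03 × 3600 = 4.58 mm/hr.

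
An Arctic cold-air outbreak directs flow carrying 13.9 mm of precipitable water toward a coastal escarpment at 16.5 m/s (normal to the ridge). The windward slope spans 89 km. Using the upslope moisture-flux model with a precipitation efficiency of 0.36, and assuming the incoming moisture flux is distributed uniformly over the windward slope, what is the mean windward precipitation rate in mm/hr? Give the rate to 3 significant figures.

Incoming column moisture flux per unit ridge length: F = V × PW = 16.5 × 13.9 = 229.35 mm·m/s.
Spread over the 89 km slope with efficiency ε = 0.36: R = ε·F/W = 0.36 × 229.35 / 89000 m = 9.277e-04 mm/s.
R = 9.277e-04 × 3600 = 3.34 mm/hr.

R ≈ 3.34 mm/hr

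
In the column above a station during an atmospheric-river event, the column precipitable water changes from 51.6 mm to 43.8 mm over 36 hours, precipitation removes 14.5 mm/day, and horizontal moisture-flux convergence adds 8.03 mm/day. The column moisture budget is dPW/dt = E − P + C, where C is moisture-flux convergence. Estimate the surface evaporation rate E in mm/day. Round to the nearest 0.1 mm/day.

E ≈ 1.3 mm/day

dPW/dt = (43.8 − 51.6) mm / (36/24 day) = -5.200 mm/day.
E = dPW/dt + P − C = (-5.200) + 14.5 − (8.03) = 1.3 mm/day.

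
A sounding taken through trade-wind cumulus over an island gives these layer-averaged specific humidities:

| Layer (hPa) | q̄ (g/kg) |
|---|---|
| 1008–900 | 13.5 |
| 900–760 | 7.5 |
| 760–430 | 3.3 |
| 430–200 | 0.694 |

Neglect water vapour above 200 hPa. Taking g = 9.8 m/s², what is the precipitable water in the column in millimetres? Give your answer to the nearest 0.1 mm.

Precipitable water is the column-integrated vapour mass per unit area: PW = (1/g) Σ q̄ Δp, with q in kg/kg and Δp in Pa (1 kg/m² of water = 1 mm).
Layer 1008–900 hPa: Δp = 108 hPa = 10800 Pa, q̄ = 0.0135 kg/kg → 0.0135 × 10800 / 9.8 = 14.88 mm
Layer 900–760 hPa: Δp = 140 hPa = 14000 Pa, q̄ = 0.0075 kg/kg → 0.0075 × 14000 / 9.8 = 10.71 mm
Layer 760–430 hPa: Δp = 330 hPa = 33000 Pa, q̄ = 0.0033 kg/kg → 0.0033 × 33000 / 9.8 = 11.11 mm
Layer 430–200 hPa: Δp = 230 hPa = 23000 Pa, q̄ = 0.000694 kg/kg → 0.000694 × 23000 / 9.8 = 1.63 mm
PW = 14.88 + 10.71 + 11.11 + 1.63 = 38.33 ≈ 38.3 mm.

PW ≈ 38.3 mm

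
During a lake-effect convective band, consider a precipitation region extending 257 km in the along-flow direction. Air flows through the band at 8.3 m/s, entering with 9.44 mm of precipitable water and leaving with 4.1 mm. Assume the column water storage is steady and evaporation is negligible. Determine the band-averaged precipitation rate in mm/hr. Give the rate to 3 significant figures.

Column moisture flux per unit crosswind length is F = V × PW.
Inflow: F_in = 8.3 × 9.44 = 78.352 mm·m/s
Outflow: F_out = 8.3 × 4.1 = 34.03 mm·m/s
Steady-state rate R = (F_in − F_out)/L = (78.352 − 34.03) / 257000 m = 1.725e-04 mm/s.
R = 1.725e-04 × 3600 = 0.621 mm/hr.

R ≈ 0.621 mm/hr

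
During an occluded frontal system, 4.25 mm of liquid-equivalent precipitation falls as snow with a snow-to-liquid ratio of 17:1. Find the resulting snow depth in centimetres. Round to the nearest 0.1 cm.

Snow depth = liquid × ratio = 4.25 mm × 17 = 72.25 mm = 7.2 cm.

snow depth ≈ 7.2 cm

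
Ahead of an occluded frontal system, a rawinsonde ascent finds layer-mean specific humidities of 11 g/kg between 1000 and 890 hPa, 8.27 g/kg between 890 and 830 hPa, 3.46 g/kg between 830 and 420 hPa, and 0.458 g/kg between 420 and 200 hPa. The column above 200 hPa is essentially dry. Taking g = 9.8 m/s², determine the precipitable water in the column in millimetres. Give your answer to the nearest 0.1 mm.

PW ≈ 32.9 mm

Precipitable water is the column-integrated vapour mass per unit area: PW = (1/g) Σ q̄ Δp, with q in kg/kg and Δp in Pa (1 kg/m² of water = 1 mm).
Layer 1000–890 hPa: Δp = 110 hPa = 11000 Pa, q̄ = 0.011 kg/kg → 0.011 × 11000 / 9.8 = 12.35 mm
Layer 890–830 hPa: Δp = 60 hPa = 6000 Pa, q̄ = 0.00827 kg/kg → 0.00827 × 6000 / 9.8 = 5.06 mm
Layer 830–420 hPa: Δp = 410 hPa = 41000 Pa, q̄ = 0.00346 kg/kg → 0.00346 × 41000 / 9.8 = 14.48 mm
Layer 420–200 hPa: Δp = 220 hPa = 22000 Pa, q̄ = 0.000458 kg/kg → 0.000458 × 22000 / 9.8 = 1.03 mm
PW = 12.35 + 5.06 + 14.48 + 1.03 = 32.92 ≈ 32.9 mm.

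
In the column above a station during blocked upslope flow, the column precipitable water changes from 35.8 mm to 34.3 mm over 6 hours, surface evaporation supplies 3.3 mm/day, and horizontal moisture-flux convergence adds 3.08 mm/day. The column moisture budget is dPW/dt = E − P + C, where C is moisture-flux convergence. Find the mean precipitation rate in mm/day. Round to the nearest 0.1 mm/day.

dPW/dt = (34.3 − 35.8) mm / (6/24 day) = -6.000 mm/day.
P = E + C − dPW/dt = 3.3 + (3.08) − (-6.000) = 12.4 mm/day.

P ≈ 12.4 mm/day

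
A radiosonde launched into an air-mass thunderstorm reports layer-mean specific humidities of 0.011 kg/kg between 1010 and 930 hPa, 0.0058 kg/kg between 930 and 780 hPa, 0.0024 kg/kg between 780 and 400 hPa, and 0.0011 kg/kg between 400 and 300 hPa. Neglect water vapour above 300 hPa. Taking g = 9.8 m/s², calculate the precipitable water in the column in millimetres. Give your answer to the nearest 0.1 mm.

Precipitable water is the column-integrated vapour mass per unit area: PW = (1/g) Σ q̄ Δp, with q in kg/kg and Δp in Pa (1 kg/m² of water = 1 mm).
Layer 1010–930 hPa: Δp = 80 hPa = 8000 Pa, q̄ = 0.011 kg/kg → 0.011 × 8000 / 9.8 = 8.98 mm
Layer 930–780 hPa: Δp = 150 hPa = 15000 Pa, q̄ = 0.0058 kg/kg → 0.0058 × 15000 / 9.8 = 8.88 mm
Layer 780–400 hPa: Δp = 380 hPa = 38000 Pa, q̄ = 0.0024 kg/kg → 0.0024 × 38000 / 9.8 = 9.31 mm
Layer 400–300 hPa: Δp = 100 hPa = 10000 Pa, q̄ = 0.0011 kg/kg → 0.0011 × 10000 / 9.8 = 1.12 mm
PW = 8.98 + 8.88 + 9.31 + 1.12 = 28.29 ≈ 28.3 mm.

PW ≈ 28.3 mm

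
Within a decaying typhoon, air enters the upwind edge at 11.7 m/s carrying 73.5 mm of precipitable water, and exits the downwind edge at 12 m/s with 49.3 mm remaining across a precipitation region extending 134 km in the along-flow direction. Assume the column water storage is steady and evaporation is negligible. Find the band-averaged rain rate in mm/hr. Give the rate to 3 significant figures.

R ≈ 7.21 mm/hr

Column moisture flux per unit crosswind length is F = V × PW.
Inflow: F_in = 11.7 × 73.5 = 859.95 mm·m/s
Outflow: F_out = 12 × 49.3 = 591.6 mm·m/s
Steady-state rate R = (F_in − F_out)/L = (859.95 − 591.6) / 134000 m = 2.003e-03 mm/s.
R = 2.003e-03 × 3600 = 7.21 mm/hr.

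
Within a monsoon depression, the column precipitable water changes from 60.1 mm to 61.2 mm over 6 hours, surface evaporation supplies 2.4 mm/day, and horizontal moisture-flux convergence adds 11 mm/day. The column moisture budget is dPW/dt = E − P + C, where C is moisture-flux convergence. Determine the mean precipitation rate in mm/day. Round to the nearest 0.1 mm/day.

dPW/dt = (61.2 − 60.1) mm / (6/24 day) = +4.400 mm/day.
P = E + C − dPW/dt = 2.4 + (11) − (+4.400) = 9.0 mm/day.

P ≈ 9.0 mm/day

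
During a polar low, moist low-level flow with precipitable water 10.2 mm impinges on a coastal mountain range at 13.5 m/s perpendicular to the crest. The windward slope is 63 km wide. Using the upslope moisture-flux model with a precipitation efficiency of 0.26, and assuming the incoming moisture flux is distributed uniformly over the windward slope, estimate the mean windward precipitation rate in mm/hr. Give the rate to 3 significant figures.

R ≈ 2.05 mm/hr

Incoming column moisture flux per unit ridge length: F = V × PW = 13.5 × 10.2 = 137.7 mm·m/s.
Spread over the 63 km slope with efficiency ε = 0.26: R = ε·F/W = 0.26 × 137.7 / 63000 m = 5.683e-04 mm/s.
R = 5.683e-04 × 3600 = 2.05 mm/hr.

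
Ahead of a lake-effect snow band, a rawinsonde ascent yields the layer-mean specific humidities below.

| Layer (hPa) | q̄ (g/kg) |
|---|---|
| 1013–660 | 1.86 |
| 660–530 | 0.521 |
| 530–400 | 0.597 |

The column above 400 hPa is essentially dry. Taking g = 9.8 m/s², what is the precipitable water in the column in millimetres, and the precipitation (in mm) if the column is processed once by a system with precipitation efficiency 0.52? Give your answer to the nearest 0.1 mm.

Precipitable water is the column-integrated vapour mass per unit area: PW = (1/g) Σ q̄ Δp, with q in kg/kg and Δp in Pa (1 kg/m² of water = 1 mm).
Layer 1013–660 hPa: Δp = 353 hPa = 35300 Pa, q̄ = 0.00186 kg/kg → 0.00186 × 35300 / 9.8 = 6.70 mm
Layer 660–530 hPa: Δp = 130 hPa = 13000 Pa, q̄ = 0.000521 kg/kg → 0.000521 × 13000 / 9.8 = 0.69 mm
Layer 530–400 hPa: Δp = 130 hPa = 13000 Pa, q̄ = 0.000597 kg/kg → 0.000597 × 13000 / 9.8 = 0.79 mm
PW = 6.70 + 0.69 + 0.79 = 8.18 ≈ 8.2 mm.
Precipitation = ε × PW = 0.52 × 8.2 = 4.3 mm.

PW ≈ 8.2 mm; precipitation ≈ 4.3 mm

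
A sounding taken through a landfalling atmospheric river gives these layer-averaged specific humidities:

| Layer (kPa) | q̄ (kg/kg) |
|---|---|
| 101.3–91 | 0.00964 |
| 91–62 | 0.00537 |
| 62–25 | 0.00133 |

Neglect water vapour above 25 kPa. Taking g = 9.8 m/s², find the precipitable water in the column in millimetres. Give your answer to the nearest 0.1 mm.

PW ≈ 31.0 mm

Precipitable water is the column-integrated vapour mass per unit area: PW = (1/g) Σ q̄ Δp, with q in kg/kg and Δp in Pa (1 kg/m² of water = 1 mm).
Layer 101.3–91 kPa: Δp = 103 hPa = 10300 Pa, q̄ = 0.00964 kg/kg → 0.00964 × 10300 / 9.8 = 10.13 mm
Layer 91–62 kPa: Δp = 290 hPa = 29000 Pa, q̄ = 0.00537 kg/kg → 0.00537 × 29000 / 9.8 = 15.89 mm
Layer 62–25 kPa: Δp = 370 hPa = 37000 Pa, q̄ = 0.00133 kg/kg → 0.00133 × 37000 / 9.8 = 5.02 mm
PW = 10.13 + 15.89 + 5.02 = 31.04 ≈ 31.0 mm.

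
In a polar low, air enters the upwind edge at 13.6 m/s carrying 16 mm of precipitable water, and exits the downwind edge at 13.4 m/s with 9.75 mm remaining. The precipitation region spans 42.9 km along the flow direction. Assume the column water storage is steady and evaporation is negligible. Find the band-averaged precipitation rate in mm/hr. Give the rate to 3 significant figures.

R ≈ 7.30 mm/hr

Column moisture flux per unit crosswind length is F = V × PW.
Inflow: F_in = 13.6 × 16 = 217.6 mm·m/s
Outflow: F_out = 13.4 × 9.75 = 130.65 mm·m/s
Steady-state rate R = (F_in − F_out)/L = (217.6 − 130.65) / 42900 m = 2.027e-03 mm/s.
R = 2.027e-03 × 3600 = 7.30 mm/hr.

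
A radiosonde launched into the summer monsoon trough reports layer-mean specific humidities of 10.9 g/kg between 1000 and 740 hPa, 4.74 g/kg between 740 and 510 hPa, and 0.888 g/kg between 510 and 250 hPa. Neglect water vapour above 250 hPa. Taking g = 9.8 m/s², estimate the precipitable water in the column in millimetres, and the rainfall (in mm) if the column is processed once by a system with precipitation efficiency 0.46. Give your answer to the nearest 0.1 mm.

Precipitable water is the column-integrated vapour mass per unit area: PW = (1/g) Σ q̄ Δp, with q in kg/kg and Δp in Pa (1 kg/m² of water = 1 mm).
Layer 1000–740 hPa: Δp = 260 hPa = 26000 Pa, q̄ = 0.0109 kg/kg → 0.0109 × 26000 / 9.8 = 28.92 mm
Layer 740–510 hPa: Δp = 230 hPa = 23000 Pa, q̄ = 0.00474 kg/kg → 0.00474 × 23000 / 9.8 = 11.12 mm
Layer 510–250 hPa: Δp = 260 hPa = 26000 Pa, q̄ = 0.000888 kg/kg → 0.000888 × 26000 / 9.8 = 2.36 mm
PW = 28.92 + 11.12 + 2.36 = 42.40 ≈ 42.4 mm.
Rainfall = ε × PW = 0.46 × 42.4 = 19.5 mm.

PW ≈ 42.4 mm; rainfall ≈ 19.5 mm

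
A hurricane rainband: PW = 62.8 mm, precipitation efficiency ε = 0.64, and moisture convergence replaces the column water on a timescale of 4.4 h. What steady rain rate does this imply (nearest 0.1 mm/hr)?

R ≈ 9.1 mm/hr

Each overturning extracts ε × PW = 0.64 × 62.8 = 40.192 mm.
Rate = ε·PW / τ = 40.192 / 4.4 h = 9.1 mm/hr.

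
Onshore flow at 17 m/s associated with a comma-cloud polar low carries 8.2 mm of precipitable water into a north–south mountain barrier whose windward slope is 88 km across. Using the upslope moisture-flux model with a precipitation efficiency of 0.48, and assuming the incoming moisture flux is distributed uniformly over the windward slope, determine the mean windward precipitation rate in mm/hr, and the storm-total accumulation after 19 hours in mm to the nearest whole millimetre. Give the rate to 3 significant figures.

Incoming column moisture flux per unit ridge length: F = V × PW = 17 × 8.2 = 139.4 mm·m/s.
Spread over the 88 km slope with efficiency ε = 0.48: R = ε·F/W = 0.48 × 139.4 / 88000 m = 7.604e-04 mm/s.
R = 7.604e-04 × 3600 = 2.74 mm/hr.
Over 19 h: total = 2.74 × 19 = 52.06 ≈ 52 mm.

R ≈ 2.74 mm/hr; total ≈ 52 mm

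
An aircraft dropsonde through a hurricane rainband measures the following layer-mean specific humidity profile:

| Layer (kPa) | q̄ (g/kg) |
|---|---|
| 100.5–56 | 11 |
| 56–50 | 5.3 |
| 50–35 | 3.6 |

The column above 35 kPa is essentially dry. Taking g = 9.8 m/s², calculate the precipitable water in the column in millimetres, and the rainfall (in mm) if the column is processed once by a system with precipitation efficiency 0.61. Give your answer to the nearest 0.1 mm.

Precipitable water is the column-integrated vapour mass per unit area: PW = (1/g) Σ q̄ Δp, with q in kg/kg and Δp in Pa (1 kg/m² of water = 1 mm).
Layer 100.5–56 kPa: Δp = 445 hPa = 44500 Pa, q̄ = 0.011 kg/kg → 0.011 × 44500 / 9.8 = 49.95 mm
Layer 56–50 kPa: Δp = 60 hPa = 6000 Pa, q̄ = 0.0053 kg/kg → 0.0053 × 6000 / 9.8 = 3.24 mm
Layer 50–35 kPa: Δp = 150 hPa = 15000 Pa, q̄ = 0.0036 kg/kg → 0.0036 × 15000 / 9.8 = 5.51 mm
PW = 49.95 + 3.24 + 5.51 = 58.70 ≈ 58.7 mm.
Rainfall = ε × PW = 0.61 × 58.7 = 35.8 mm.

PW ≈ 58.7 mm; rainfall ≈ 35.8 mm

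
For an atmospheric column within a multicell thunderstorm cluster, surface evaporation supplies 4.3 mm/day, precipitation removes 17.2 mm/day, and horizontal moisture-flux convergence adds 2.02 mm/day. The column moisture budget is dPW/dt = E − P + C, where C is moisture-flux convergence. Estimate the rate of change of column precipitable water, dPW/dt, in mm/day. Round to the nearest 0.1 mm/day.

dPW/dt ≈ -10.9 mm/day

dPW/dt = E − P + C = 4.3 − 17.2 + (2.02) = -10.9 mm/day.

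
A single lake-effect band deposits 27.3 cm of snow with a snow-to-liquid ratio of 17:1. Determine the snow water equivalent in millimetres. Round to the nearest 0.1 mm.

SWE ≈ 16.1 mm

SWE = snow depth / ratio = 27.3 cm / 17 = 1.606 cm = 16.1 mm.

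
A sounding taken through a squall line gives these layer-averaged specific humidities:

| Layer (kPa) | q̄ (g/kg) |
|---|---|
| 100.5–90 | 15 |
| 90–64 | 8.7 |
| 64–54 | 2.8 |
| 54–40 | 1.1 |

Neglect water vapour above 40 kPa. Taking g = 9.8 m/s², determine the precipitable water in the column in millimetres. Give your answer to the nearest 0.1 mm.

Precipitable water is the column-integrated vapour mass per unit area: PW = (1/g) Σ q̄ Δp, with q in kg/kg and Δp in Pa (1 kg/m² of water = 1 mm).
Layer 100.5–90 kPa: Δp = 105 hPa = 10500 Pa, q̄ = 0.015 kg/kg → 0.015 × 10500 / 9.8 = 16.07 mm
Layer 90–64 kPa: Δp = 260 hPa = 26000 Pa, q̄ = 0.0087 kg/kg → 0.0087 × 26000 / 9.8 = 23.08 mm
Layer 64–54 kPa: Δp = 100 hPa = 10000 Pa, q̄ = 0.0028 kg/kg → 0.0028 × 10000 / 9.8 = 2.86 mm
Layer 54–40 kPa: Δp = 140 hPa = 14000 Pa, q̄ = 0.0011 kg/kg → 0.0011 × 14000 / 9.8 = 1.57 mm
PW = 16.07 + 23.08 + 2.86 + 1.57 = 43.58 ≈ 43.6 mm.

PW ≈ 43.6 mm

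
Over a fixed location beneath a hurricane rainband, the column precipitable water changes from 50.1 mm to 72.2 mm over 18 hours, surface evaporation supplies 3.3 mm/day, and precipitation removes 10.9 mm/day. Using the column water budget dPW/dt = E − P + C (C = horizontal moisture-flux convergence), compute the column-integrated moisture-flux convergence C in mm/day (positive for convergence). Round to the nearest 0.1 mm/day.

dPW/dt = (72.2 − 50.1) mm / (18/24 day) = +29.467 mm/day.
C = dPW/dt − E + P = (+29.467) − 3.3 + 10.9 = 37.1 mm/day.

C ≈ 37.1 mm/day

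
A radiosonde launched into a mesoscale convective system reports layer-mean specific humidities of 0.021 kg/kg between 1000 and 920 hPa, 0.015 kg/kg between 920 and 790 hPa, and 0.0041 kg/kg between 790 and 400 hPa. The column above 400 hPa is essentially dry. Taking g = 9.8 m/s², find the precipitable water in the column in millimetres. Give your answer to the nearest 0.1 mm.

Precipitable water is the column-integrated vapour mass per unit area: PW = (1/g) Σ q̄ Δp, with q in kg/kg and Δp in Pa (1 kg/m² of water = 1 mm).
Layer 1000–920 hPa: Δp = 80 hPa = 8000 Pa, q̄ = 0.021 kg/kg → 0.021 × 8000 / 9.8 = 17.14 mm
Layer 920–790 hPa: Δp = 130 hPa = 13000 Pa, q̄ = 0.015 kg/kg → 0.015 × 13000 / 9.8 = 19.90 mm
Layer 790–400 hPa: Δp = 390 hPa = 39000 Pa, q̄ = 0.0041 kg/kg → 0.0041 × 39000 / 9.8 = 16.32 mm
PW = 17.14 + 19.90 + 16.32 = 53.36 ≈ 53.4 mm.

PW ≈ 53.4 mm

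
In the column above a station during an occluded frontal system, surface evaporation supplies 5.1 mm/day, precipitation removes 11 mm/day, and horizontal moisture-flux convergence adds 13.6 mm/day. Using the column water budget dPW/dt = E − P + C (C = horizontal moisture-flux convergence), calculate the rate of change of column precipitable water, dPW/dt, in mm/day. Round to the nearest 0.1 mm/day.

dPW/dt ≈ 7.7 mm/day

dPW/dt = E − P + C = 5.1 − 11 + (13.6) = 7.7 mm/day.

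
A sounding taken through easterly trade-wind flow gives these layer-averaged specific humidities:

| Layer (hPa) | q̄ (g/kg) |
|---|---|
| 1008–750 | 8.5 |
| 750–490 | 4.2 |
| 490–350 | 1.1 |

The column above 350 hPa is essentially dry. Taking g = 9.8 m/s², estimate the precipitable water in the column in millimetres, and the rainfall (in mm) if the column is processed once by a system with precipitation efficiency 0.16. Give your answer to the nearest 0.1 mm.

Precipitable water is the column-integrated vapour mass per unit area: PW = (1/g) Σ q̄ Δp, with q in kg/kg and Δp in Pa (1 kg/m² of water = 1 mm).
Layer 1008–750 hPa: Δp = 258 hPa = 25800 Pa, q̄ = 0.0085 kg/kg → 0.0085 × 25800 / 9.8 = 22.38 mm
Layer 750–490 hPa: Δp = 260 hPa = 26000 Pa, q̄ = 0.0042 kg/kg → 0.0042 × 26000 / 9.8 = 11.14 mm
Layer 490–350 hPa: Δp = 140 hPa = 14000 Pa, q̄ = 0.0011 kg/kg → 0.0011 × 14000 / 9.8 = 1.57 mm
PW = 22.38 + 11.14 + 1.57 = 35.09 ≈ 35.1 mm.
Rainfall = ε × PW = 0.16 × 35.1 = 5.6 mm.

PW ≈ 35.1 mm; rainfall ≈ 5.6 mm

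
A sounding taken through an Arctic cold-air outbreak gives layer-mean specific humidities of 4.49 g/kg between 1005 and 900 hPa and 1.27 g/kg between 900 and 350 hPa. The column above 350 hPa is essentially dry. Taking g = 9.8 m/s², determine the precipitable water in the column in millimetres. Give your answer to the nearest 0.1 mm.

Precipitable water is the column-integrated vapour mass per unit area: PW = (1/g) Σ q̄ Δp, with q in kg/kg and Δp in Pa (1 kg/m² of water = 1 mm).
Layer 1005–900 hPa: Δp = 105 hPa = 10500 Pa, q̄ = 0.00449 kg/kg → 0.00449 × 10500 / 9.8 = 4.81 mm
Layer 900–350 hPa: Δp = 550 hPa = 55000 Pa, q̄ = 0.00127 kg/kg → 0.00127 × 55000 / 9.8 = 7.13 mm
PW = 4.81 + 7.13 = 11.94 ≈ 11.9 mm.

PW ≈ 11.9 mm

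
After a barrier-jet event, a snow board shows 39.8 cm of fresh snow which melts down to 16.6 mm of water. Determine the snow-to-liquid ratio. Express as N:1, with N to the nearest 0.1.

ratio ≈ 24.0

Ratio = snow depth / SWE = 398 mm / 16.6 mm = 24.0, i.e. 24.0:1.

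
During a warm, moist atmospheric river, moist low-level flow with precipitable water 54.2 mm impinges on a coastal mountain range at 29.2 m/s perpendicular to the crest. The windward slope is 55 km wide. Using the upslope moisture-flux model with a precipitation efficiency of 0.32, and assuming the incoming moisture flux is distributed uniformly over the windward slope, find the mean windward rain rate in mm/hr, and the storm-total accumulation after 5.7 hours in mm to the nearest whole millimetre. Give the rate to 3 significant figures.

R ≈ 33.1 mm/hr; total ≈ 189 mm

Incoming column moisture flux per unit ridge length: F = V × PW = 29.2 × 54.2 = 1582.64 mm·m/s.
Spread over the 55 km slope with efficiency ε = 0.32: R = ε·F/W = 0.32 × 1582.64 / 55000 m = 9.208e-03 mm/s.
R = 9.208e-03 × 3600 = 33.1 mm/hr.
Over 5.7 h: total = 33.1 × 5.7 = 188.67 ≈ 189 mm.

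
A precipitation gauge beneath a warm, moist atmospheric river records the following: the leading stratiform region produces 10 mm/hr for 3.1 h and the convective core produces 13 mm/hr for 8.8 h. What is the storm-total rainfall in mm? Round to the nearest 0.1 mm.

Total = Σ Rᵢ Δtᵢ = 10 × 3.1 + 13 × 8.8
      = 31 + 114.4 = 145.4 mm.

total ≈ 145.4 mm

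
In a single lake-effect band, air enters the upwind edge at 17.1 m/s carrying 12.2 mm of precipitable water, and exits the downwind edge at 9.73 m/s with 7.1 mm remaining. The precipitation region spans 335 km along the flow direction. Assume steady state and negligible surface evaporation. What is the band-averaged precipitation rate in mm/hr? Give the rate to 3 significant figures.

Column moisture flux per unit crosswind length is F = V × PW.
Inflow: F_in = 17.1 × 12.2 = 208.62 mm·m/s
Outflow: F_out = 9.73 × 7.1 = 69.083 mm·m/s
Steady-state rate R = (F_in − F_out)/L = (208.62 − 69.083) / 335000 m = 4.165e-04 mm/s.
R = 4.165e-04 × 3600 = 1.50 mm/hr.

R ≈ 1.50 mm/hr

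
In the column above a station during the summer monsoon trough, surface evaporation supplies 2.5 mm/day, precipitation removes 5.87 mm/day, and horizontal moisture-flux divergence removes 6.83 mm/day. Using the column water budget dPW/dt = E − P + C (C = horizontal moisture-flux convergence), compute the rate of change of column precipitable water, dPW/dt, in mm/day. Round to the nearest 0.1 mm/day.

dPW/dt = E − P + C = 2.5 − 5.87 + (-6.83) = -10.2 mm/day.

dPW/dt ≈ -10.2 mm/day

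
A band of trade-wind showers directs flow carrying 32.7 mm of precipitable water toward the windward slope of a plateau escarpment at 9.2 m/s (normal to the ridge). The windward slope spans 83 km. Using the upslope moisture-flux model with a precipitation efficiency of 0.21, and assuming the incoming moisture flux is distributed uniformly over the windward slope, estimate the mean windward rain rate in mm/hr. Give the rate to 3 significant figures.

R ≈ 2.74 mm/hr

Incoming column moisture flux per unit ridge length: F = V × PW = 9.2 × 32.7 = 300.84 mm·m/s.
Spread over the 83 km slope with efficiency ε = 0.21: R = ε·F/W = 0.21 × 300.84 / 83000 m = 7.612e-04 mm/s.
R = 7.612e-04 × 3600 = 2.74 mm/hr.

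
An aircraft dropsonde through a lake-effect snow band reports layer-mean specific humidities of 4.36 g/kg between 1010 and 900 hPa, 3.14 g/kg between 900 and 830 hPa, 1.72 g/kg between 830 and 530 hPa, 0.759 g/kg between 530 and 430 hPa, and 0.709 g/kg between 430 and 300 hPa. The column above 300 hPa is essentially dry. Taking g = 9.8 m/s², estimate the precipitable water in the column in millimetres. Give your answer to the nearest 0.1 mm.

Precipitable water is the column-integrated vapour mass per unit area: PW = (1/g) Σ q̄ Δp, with q in kg/kg and Δp in Pa (1 kg/m² of water = 1 mm).
Layer 1010–900 hPa: Δp = 110 hPa = 11000 Pa, q̄ = 0.00436 kg/kg → 0.00436 × 11000 / 9.8 = 4.89 mm
Layer 900–830 hPa: Δp = 70 hPa = 7000 Pa, q̄ = 0.00314 kg/kg → 0.00314 × 7000 / 9.8 = 2.24 mm
Layer 830–530 hPa: Δp = 300 hPa = 30000 Pa, q̄ = 0.00172 kg/kg → 0.00172 × 30000 / 9.8 = 5.27 mm
Layer 530–430 hPa: Δp = 100 hPa = 10000 Pa, q̄ = 0.000759 kg/kg → 0.000759 × 10000 / 9.8 = 0.77 mm
Layer 430–300 hPa: Δp = 130 hPa = 13000 Pa, q̄ = 0.000709 kg/kg → 0.000709 × 13000 / 9.8 = 0.94 mm
PW = 4.89 + 2.24 + 5.27 + 0.77 + 0.94 = 14.11 ≈ 14.1 mm.

PW ≈ 14.1 mm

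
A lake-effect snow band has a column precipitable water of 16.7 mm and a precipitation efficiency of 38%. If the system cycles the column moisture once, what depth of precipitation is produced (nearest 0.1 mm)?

precipitation ≈ 6.3 mm

Precipitation = ε × PW = 0.38 × 16.7 = 6.3 mm.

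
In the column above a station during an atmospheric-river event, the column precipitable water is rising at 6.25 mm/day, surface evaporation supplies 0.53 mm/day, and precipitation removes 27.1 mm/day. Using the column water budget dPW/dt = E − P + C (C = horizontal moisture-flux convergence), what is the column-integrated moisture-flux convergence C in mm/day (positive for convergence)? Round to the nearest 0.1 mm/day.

C ≈ 32.8 mm/day

dPW/dt = +6.25 mm/day.
C = dPW/dt − E + P = (+6.25) − 0.53 + 27.1 = 32.8 mm/day.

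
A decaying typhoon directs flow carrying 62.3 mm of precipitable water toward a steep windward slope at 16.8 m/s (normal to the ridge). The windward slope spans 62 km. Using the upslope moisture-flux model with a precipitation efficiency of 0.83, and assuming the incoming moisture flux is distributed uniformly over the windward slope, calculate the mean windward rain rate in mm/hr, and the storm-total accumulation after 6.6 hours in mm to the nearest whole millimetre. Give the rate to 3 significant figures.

R ≈ 50.4 mm/hr; total ≈ 333 mm

Incoming column moisture flux per unit ridge length: F = V × PW = 16.8 × 62.3 = 1046.64 mm·m/s.
Spread over the 62 km slope with efficiency ε = 0.83: R = ε·F/W = 0.83 × 1046.64 / 62000 m = 1.401e-02 mm/s.
R = 1.401e-02 × 3600 = 50.4 mm/hr.
Over 6.6 h: total = 50.4 × 6.6 = 332.64 ≈ 333 mm.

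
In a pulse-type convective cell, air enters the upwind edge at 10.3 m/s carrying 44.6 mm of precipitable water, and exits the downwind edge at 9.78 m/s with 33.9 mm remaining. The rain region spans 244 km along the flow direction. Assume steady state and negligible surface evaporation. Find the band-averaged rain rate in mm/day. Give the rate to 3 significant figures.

R ≈ 45.3 mm/day

Column moisture flux per unit crosswind length is F = V × PW.
Inflow: F_in = 10.3 × 44.6 = 459.38 mm·m/s
Outflow: F_out = 9.78 × 33.9 = 331.542 mm·m/s
Steady-state rate R = (F_in − F_out)/L = (459.38 − 331.542) / 244000 m = 5.239e-04 mm/s.
R = 5.239e-04 × 3600 × 24 = 45.3 mm/day.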